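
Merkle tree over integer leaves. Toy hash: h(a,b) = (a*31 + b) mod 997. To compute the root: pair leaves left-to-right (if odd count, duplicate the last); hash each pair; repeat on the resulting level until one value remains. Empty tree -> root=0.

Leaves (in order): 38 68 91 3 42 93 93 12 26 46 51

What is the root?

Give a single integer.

Answer: 62

Derivation:
L0: [38, 68, 91, 3, 42, 93, 93, 12, 26, 46, 51]
L1: h(38,68)=(38*31+68)%997=249 h(91,3)=(91*31+3)%997=830 h(42,93)=(42*31+93)%997=398 h(93,12)=(93*31+12)%997=901 h(26,46)=(26*31+46)%997=852 h(51,51)=(51*31+51)%997=635 -> [249, 830, 398, 901, 852, 635]
L2: h(249,830)=(249*31+830)%997=573 h(398,901)=(398*31+901)%997=278 h(852,635)=(852*31+635)%997=128 -> [573, 278, 128]
L3: h(573,278)=(573*31+278)%997=95 h(128,128)=(128*31+128)%997=108 -> [95, 108]
L4: h(95,108)=(95*31+108)%997=62 -> [62]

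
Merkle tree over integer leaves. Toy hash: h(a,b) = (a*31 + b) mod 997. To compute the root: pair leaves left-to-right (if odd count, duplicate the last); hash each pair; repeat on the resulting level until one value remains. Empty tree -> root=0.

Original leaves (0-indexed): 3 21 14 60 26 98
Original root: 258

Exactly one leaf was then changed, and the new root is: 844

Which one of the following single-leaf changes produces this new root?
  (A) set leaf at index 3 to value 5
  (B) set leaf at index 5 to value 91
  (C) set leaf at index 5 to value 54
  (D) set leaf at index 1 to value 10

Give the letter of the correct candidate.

Answer: C

Derivation:
Original leaves: [3, 21, 14, 60, 26, 98]
Target new root: 844
Try each candidate change and compute the resulting root:
Candidate A: set leaf[3] = 5 -> leaves = [3, 21, 14, 5, 26, 98]
  L0: [3, 21, 14, 5, 26, 98]
  L1: h(3,21)=(3*31+21)%997=114 h(14,5)=(14*31+5)%997=439 h(26,98)=(26*31+98)%997=904 -> [114, 439, 904]
  L2: h(114,439)=(114*31+439)%997=982 h(904,904)=(904*31+904)%997=15 -> [982, 15]
  L3: h(982,15)=(982*31+15)%997=547 -> [547]
  root = 547 != target 844
Candidate B: set leaf[5] = 91 -> leaves = [3, 21, 14, 60, 26, 91]
  L0: [3, 21, 14, 60, 26, 91]
  L1: h(3,21)=(3*31+21)%997=114 h(14,60)=(14*31+60)%997=494 h(26,91)=(26*31+91)%997=897 -> [114, 494, 897]
  L2: h(114,494)=(114*31+494)%997=40 h(897,897)=(897*31+897)%997=788 -> [40, 788]
  L3: h(40,788)=(40*31+788)%997=34 -> [34]
  root = 34 != target 844
Candidate C: set leaf[5] = 54 -> leaves = [3, 21, 14, 60, 26, 54]
  L0: [3, 21, 14, 60, 26, 54]
  L1: h(3,21)=(3*31+21)%997=114 h(14,60)=(14*31+60)%997=494 h(26,54)=(26*31+54)%997=860 -> [114, 494, 860]
  L2: h(114,494)=(114*31+494)%997=40 h(860,860)=(860*31+860)%997=601 -> [40, 601]
  L3: h(40,601)=(40*31+601)%997=844 -> [844]
  root = 844 == target 844  ** MATCH **
Candidate D: set leaf[1] = 10 -> leaves = [3, 10, 14, 60, 26, 98]
  L0: [3, 10, 14, 60, 26, 98]
  L1: h(3,10)=(3*31+10)%997=103 h(14,60)=(14*31+60)%997=494 h(26,98)=(26*31+98)%997=904 -> [103, 494, 904]
  L2: h(103,494)=(103*31+494)%997=696 h(904,904)=(904*31+904)%997=15 -> [696, 15]
  L3: h(696,15)=(696*31+15)%997=654 -> [654]
  root = 654 != target 844
Candidate C produces the target root.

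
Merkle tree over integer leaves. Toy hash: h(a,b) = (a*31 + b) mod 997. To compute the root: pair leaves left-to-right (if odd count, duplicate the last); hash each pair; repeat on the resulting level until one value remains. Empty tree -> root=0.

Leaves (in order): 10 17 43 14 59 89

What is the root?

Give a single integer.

L0: [10, 17, 43, 14, 59, 89]
L1: h(10,17)=(10*31+17)%997=327 h(43,14)=(43*31+14)%997=350 h(59,89)=(59*31+89)%997=921 -> [327, 350, 921]
L2: h(327,350)=(327*31+350)%997=517 h(921,921)=(921*31+921)%997=559 -> [517, 559]
L3: h(517,559)=(517*31+559)%997=634 -> [634]

Answer: 634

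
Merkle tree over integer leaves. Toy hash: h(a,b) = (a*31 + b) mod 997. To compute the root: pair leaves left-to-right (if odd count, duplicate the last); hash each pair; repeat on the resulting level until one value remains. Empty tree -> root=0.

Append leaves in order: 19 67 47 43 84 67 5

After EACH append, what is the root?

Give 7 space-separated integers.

After append 19 (leaves=[19]):
  L0: [19]
  root=19
After append 67 (leaves=[19, 67]):
  L0: [19, 67]
  L1: h(19,67)=(19*31+67)%997=656 -> [656]
  root=656
After append 47 (leaves=[19, 67, 47]):
  L0: [19, 67, 47]
  L1: h(19,67)=(19*31+67)%997=656 h(47,47)=(47*31+47)%997=507 -> [656, 507]
  L2: h(656,507)=(656*31+507)%997=903 -> [903]
  root=903
After append 43 (leaves=[19, 67, 47, 43]):
  L0: [19, 67, 47, 43]
  L1: h(19,67)=(19*31+67)%997=656 h(47,43)=(47*31+43)%997=503 -> [656, 503]
  L2: h(656,503)=(656*31+503)%997=899 -> [899]
  root=899
After append 84 (leaves=[19, 67, 47, 43, 84]):
  L0: [19, 67, 47, 43, 84]
  L1: h(19,67)=(19*31+67)%997=656 h(47,43)=(47*31+43)%997=503 h(84,84)=(84*31+84)%997=694 -> [656, 503, 694]
  L2: h(656,503)=(656*31+503)%997=899 h(694,694)=(694*31+694)%997=274 -> [899, 274]
  L3: h(899,274)=(899*31+274)%997=227 -> [227]
  root=227
After append 67 (leaves=[19, 67, 47, 43, 84, 67]):
  L0: [19, 67, 47, 43, 84, 67]
  L1: h(19,67)=(19*31+67)%997=656 h(47,43)=(47*31+43)%997=503 h(84,67)=(84*31+67)%997=677 -> [656, 503, 677]
  L2: h(656,503)=(656*31+503)%997=899 h(677,677)=(677*31+677)%997=727 -> [899, 727]
  L3: h(899,727)=(899*31+727)%997=680 -> [680]
  root=680
After append 5 (leaves=[19, 67, 47, 43, 84, 67, 5]):
  L0: [19, 67, 47, 43, 84, 67, 5]
  L1: h(19,67)=(19*31+67)%997=656 h(47,43)=(47*31+43)%997=503 h(84,67)=(84*31+67)%997=677 h(5,5)=(5*31+5)%997=160 -> [656, 503, 677, 160]
  L2: h(656,503)=(656*31+503)%997=899 h(677,160)=(677*31+160)%997=210 -> [899, 210]
  L3: h(899,210)=(899*31+210)%997=163 -> [163]
  root=163

Answer: 19 656 903 899 227 680 163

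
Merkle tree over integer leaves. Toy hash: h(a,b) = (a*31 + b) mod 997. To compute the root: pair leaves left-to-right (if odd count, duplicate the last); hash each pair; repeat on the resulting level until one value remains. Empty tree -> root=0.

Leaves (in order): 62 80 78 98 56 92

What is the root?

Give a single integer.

L0: [62, 80, 78, 98, 56, 92]
L1: h(62,80)=(62*31+80)%997=8 h(78,98)=(78*31+98)%997=522 h(56,92)=(56*31+92)%997=831 -> [8, 522, 831]
L2: h(8,522)=(8*31+522)%997=770 h(831,831)=(831*31+831)%997=670 -> [770, 670]
L3: h(770,670)=(770*31+670)%997=612 -> [612]

Answer: 612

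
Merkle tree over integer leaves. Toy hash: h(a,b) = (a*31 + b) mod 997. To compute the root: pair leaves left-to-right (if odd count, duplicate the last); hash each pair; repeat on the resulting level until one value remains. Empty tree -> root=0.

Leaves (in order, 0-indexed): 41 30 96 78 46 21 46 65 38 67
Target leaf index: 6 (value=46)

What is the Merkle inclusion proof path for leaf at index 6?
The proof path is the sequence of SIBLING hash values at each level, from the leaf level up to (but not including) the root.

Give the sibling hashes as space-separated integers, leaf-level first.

Answer: 65 450 514 714

Derivation:
L0 (leaves): [41, 30, 96, 78, 46, 21, 46, 65, 38, 67], target index=6
L1: h(41,30)=(41*31+30)%997=304 [pair 0] h(96,78)=(96*31+78)%997=63 [pair 1] h(46,21)=(46*31+21)%997=450 [pair 2] h(46,65)=(46*31+65)%997=494 [pair 3] h(38,67)=(38*31+67)%997=248 [pair 4] -> [304, 63, 450, 494, 248]
  Sibling for proof at L0: 65
L2: h(304,63)=(304*31+63)%997=514 [pair 0] h(450,494)=(450*31+494)%997=486 [pair 1] h(248,248)=(248*31+248)%997=957 [pair 2] -> [514, 486, 957]
  Sibling for proof at L1: 450
L3: h(514,486)=(514*31+486)%997=468 [pair 0] h(957,957)=(957*31+957)%997=714 [pair 1] -> [468, 714]
  Sibling for proof at L2: 514
L4: h(468,714)=(468*31+714)%997=267 [pair 0] -> [267]
  Sibling for proof at L3: 714
Root: 267
Proof path (sibling hashes from leaf to root): [65, 450, 514, 714]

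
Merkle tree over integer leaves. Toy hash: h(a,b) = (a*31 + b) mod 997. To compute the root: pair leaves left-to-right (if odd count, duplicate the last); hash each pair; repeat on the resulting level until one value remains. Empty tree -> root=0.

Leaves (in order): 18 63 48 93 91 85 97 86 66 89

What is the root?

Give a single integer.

L0: [18, 63, 48, 93, 91, 85, 97, 86, 66, 89]
L1: h(18,63)=(18*31+63)%997=621 h(48,93)=(48*31+93)%997=584 h(91,85)=(91*31+85)%997=912 h(97,86)=(97*31+86)%997=102 h(66,89)=(66*31+89)%997=141 -> [621, 584, 912, 102, 141]
L2: h(621,584)=(621*31+584)%997=892 h(912,102)=(912*31+102)%997=458 h(141,141)=(141*31+141)%997=524 -> [892, 458, 524]
L3: h(892,458)=(892*31+458)%997=194 h(524,524)=(524*31+524)%997=816 -> [194, 816]
L4: h(194,816)=(194*31+816)%997=848 -> [848]

Answer: 848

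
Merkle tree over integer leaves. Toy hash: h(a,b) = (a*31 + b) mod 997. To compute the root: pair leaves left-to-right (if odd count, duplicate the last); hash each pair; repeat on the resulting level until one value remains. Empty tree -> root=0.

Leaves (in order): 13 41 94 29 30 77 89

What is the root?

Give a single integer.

Answer: 641

Derivation:
L0: [13, 41, 94, 29, 30, 77, 89]
L1: h(13,41)=(13*31+41)%997=444 h(94,29)=(94*31+29)%997=949 h(30,77)=(30*31+77)%997=10 h(89,89)=(89*31+89)%997=854 -> [444, 949, 10, 854]
L2: h(444,949)=(444*31+949)%997=755 h(10,854)=(10*31+854)%997=167 -> [755, 167]
L3: h(755,167)=(755*31+167)%997=641 -> [641]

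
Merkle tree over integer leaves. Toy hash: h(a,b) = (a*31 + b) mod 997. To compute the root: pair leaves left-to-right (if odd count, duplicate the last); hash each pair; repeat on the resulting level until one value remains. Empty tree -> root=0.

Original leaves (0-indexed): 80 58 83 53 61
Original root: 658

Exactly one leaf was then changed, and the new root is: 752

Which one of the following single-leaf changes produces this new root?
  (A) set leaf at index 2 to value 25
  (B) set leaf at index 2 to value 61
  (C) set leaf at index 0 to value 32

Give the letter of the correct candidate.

Answer: A

Derivation:
Original leaves: [80, 58, 83, 53, 61]
Target new root: 752
Try each candidate change and compute the resulting root:
Candidate A: set leaf[2] = 25 -> leaves = [80, 58, 25, 53, 61]
  L0: [80, 58, 25, 53, 61]
  L1: h(80,58)=(80*31+58)%997=544 h(25,53)=(25*31+53)%997=828 h(61,61)=(61*31+61)%997=955 -> [544, 828, 955]
  L2: h(544,828)=(544*31+828)%997=743 h(955,955)=(955*31+955)%997=650 -> [743, 650]
  L3: h(743,650)=(743*31+650)%997=752 -> [752]
  root = 752 == target 752  ** MATCH **
Candidate B: set leaf[2] = 61 -> leaves = [80, 58, 61, 53, 61]
  L0: [80, 58, 61, 53, 61]
  L1: h(80,58)=(80*31+58)%997=544 h(61,53)=(61*31+53)%997=947 h(61,61)=(61*31+61)%997=955 -> [544, 947, 955]
  L2: h(544,947)=(544*31+947)%997=862 h(955,955)=(955*31+955)%997=650 -> [862, 650]
  L3: h(862,650)=(862*31+650)%997=453 -> [453]
  root = 453 != target 752
Candidate C: set leaf[0] = 32 -> leaves = [32, 58, 83, 53, 61]
  L0: [32, 58, 83, 53, 61]
  L1: h(32,58)=(32*31+58)%997=53 h(83,53)=(83*31+53)%997=632 h(61,61)=(61*31+61)%997=955 -> [53, 632, 955]
  L2: h(53,632)=(53*31+632)%997=281 h(955,955)=(955*31+955)%997=650 -> [281, 650]
  L3: h(281,650)=(281*31+650)%997=388 -> [388]
  root = 388 != target 752
Candidate A produces the target root.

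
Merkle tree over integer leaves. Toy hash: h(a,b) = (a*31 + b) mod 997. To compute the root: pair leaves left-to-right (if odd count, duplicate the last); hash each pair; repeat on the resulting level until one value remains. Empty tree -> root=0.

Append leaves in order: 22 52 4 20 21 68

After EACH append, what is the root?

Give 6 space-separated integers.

After append 22 (leaves=[22]):
  L0: [22]
  root=22
After append 52 (leaves=[22, 52]):
  L0: [22, 52]
  L1: h(22,52)=(22*31+52)%997=734 -> [734]
  root=734
After append 4 (leaves=[22, 52, 4]):
  L0: [22, 52, 4]
  L1: h(22,52)=(22*31+52)%997=734 h(4,4)=(4*31+4)%997=128 -> [734, 128]
  L2: h(734,128)=(734*31+128)%997=948 -> [948]
  root=948
After append 20 (leaves=[22, 52, 4, 20]):
  L0: [22, 52, 4, 20]
  L1: h(22,52)=(22*31+52)%997=734 h(4,20)=(4*31+20)%997=144 -> [734, 144]
  L2: h(734,144)=(734*31+144)%997=964 -> [964]
  root=964
After append 21 (leaves=[22, 52, 4, 20, 21]):
  L0: [22, 52, 4, 20, 21]
  L1: h(22,52)=(22*31+52)%997=734 h(4,20)=(4*31+20)%997=144 h(21,21)=(21*31+21)%997=672 -> [734, 144, 672]
  L2: h(734,144)=(734*31+144)%997=964 h(672,672)=(672*31+672)%997=567 -> [964, 567]
  L3: h(964,567)=(964*31+567)%997=541 -> [541]
  root=541
After append 68 (leaves=[22, 52, 4, 20, 21, 68]):
  L0: [22, 52, 4, 20, 21, 68]
  L1: h(22,52)=(22*31+52)%997=734 h(4,20)=(4*31+20)%997=144 h(21,68)=(21*31+68)%997=719 -> [734, 144, 719]
  L2: h(734,144)=(734*31+144)%997=964 h(719,719)=(719*31+719)%997=77 -> [964, 77]
  L3: h(964,77)=(964*31+77)%997=51 -> [51]
  root=51

Answer: 22 734 948 964 541 51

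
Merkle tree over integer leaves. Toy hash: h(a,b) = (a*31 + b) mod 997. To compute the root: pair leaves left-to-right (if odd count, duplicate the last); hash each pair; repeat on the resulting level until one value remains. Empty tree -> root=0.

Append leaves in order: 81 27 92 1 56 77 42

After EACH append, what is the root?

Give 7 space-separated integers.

After append 81 (leaves=[81]):
  L0: [81]
  root=81
After append 27 (leaves=[81, 27]):
  L0: [81, 27]
  L1: h(81,27)=(81*31+27)%997=544 -> [544]
  root=544
After append 92 (leaves=[81, 27, 92]):
  L0: [81, 27, 92]
  L1: h(81,27)=(81*31+27)%997=544 h(92,92)=(92*31+92)%997=950 -> [544, 950]
  L2: h(544,950)=(544*31+950)%997=865 -> [865]
  root=865
After append 1 (leaves=[81, 27, 92, 1]):
  L0: [81, 27, 92, 1]
  L1: h(81,27)=(81*31+27)%997=544 h(92,1)=(92*31+1)%997=859 -> [544, 859]
  L2: h(544,859)=(544*31+859)%997=774 -> [774]
  root=774
After append 56 (leaves=[81, 27, 92, 1, 56]):
  L0: [81, 27, 92, 1, 56]
  L1: h(81,27)=(81*31+27)%997=544 h(92,1)=(92*31+1)%997=859 h(56,56)=(56*31+56)%997=795 -> [544, 859, 795]
  L2: h(544,859)=(544*31+859)%997=774 h(795,795)=(795*31+795)%997=515 -> [774, 515]
  L3: h(774,515)=(774*31+515)%997=581 -> [581]
  root=581
After append 77 (leaves=[81, 27, 92, 1, 56, 77]):
  L0: [81, 27, 92, 1, 56, 77]
  L1: h(81,27)=(81*31+27)%997=544 h(92,1)=(92*31+1)%997=859 h(56,77)=(56*31+77)%997=816 -> [544, 859, 816]
  L2: h(544,859)=(544*31+859)%997=774 h(816,816)=(816*31+816)%997=190 -> [774, 190]
  L3: h(774,190)=(774*31+190)%997=256 -> [256]
  root=256
After append 42 (leaves=[81, 27, 92, 1, 56, 77, 42]):
  L0: [81, 27, 92, 1, 56, 77, 42]
  L1: h(81,27)=(81*31+27)%997=544 h(92,1)=(92*31+1)%997=859 h(56,77)=(56*31+77)%997=816 h(42,42)=(42*31+42)%997=347 -> [544, 859, 816, 347]
  L2: h(544,859)=(544*31+859)%997=774 h(816,347)=(816*31+347)%997=718 -> [774, 718]
  L3: h(774,718)=(774*31+718)%997=784 -> [784]
  root=784

Answer: 81 544 865 774 581 256 784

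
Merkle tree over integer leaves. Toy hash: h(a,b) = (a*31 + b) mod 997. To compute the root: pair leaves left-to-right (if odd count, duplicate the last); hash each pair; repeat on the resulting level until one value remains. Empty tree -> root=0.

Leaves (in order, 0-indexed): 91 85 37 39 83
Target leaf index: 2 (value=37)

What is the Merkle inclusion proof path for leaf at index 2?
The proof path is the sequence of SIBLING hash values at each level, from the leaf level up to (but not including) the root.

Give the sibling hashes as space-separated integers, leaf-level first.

Answer: 39 912 247

Derivation:
L0 (leaves): [91, 85, 37, 39, 83], target index=2
L1: h(91,85)=(91*31+85)%997=912 [pair 0] h(37,39)=(37*31+39)%997=189 [pair 1] h(83,83)=(83*31+83)%997=662 [pair 2] -> [912, 189, 662]
  Sibling for proof at L0: 39
L2: h(912,189)=(912*31+189)%997=545 [pair 0] h(662,662)=(662*31+662)%997=247 [pair 1] -> [545, 247]
  Sibling for proof at L1: 912
L3: h(545,247)=(545*31+247)%997=193 [pair 0] -> [193]
  Sibling for proof at L2: 247
Root: 193
Proof path (sibling hashes from leaf to root): [39, 912, 247]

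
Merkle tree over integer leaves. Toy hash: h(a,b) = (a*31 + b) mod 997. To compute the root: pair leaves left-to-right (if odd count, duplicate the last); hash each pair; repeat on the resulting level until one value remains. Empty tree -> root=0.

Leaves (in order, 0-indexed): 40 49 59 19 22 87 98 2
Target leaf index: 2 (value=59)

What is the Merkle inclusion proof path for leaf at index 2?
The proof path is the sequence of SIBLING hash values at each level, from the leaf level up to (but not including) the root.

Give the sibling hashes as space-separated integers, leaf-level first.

L0 (leaves): [40, 49, 59, 19, 22, 87, 98, 2], target index=2
L1: h(40,49)=(40*31+49)%997=292 [pair 0] h(59,19)=(59*31+19)%997=851 [pair 1] h(22,87)=(22*31+87)%997=769 [pair 2] h(98,2)=(98*31+2)%997=49 [pair 3] -> [292, 851, 769, 49]
  Sibling for proof at L0: 19
L2: h(292,851)=(292*31+851)%997=930 [pair 0] h(769,49)=(769*31+49)%997=957 [pair 1] -> [930, 957]
  Sibling for proof at L1: 292
L3: h(930,957)=(930*31+957)%997=874 [pair 0] -> [874]
  Sibling for proof at L2: 957
Root: 874
Proof path (sibling hashes from leaf to root): [19, 292, 957]

Answer: 19 292 957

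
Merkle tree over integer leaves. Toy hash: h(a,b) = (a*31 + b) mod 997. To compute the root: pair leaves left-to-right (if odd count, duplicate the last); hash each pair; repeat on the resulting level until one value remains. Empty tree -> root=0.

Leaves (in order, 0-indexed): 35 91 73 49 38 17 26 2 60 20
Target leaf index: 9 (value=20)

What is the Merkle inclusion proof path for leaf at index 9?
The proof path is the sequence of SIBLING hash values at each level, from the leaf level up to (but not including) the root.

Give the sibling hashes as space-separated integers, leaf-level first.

L0 (leaves): [35, 91, 73, 49, 38, 17, 26, 2, 60, 20], target index=9
L1: h(35,91)=(35*31+91)%997=179 [pair 0] h(73,49)=(73*31+49)%997=318 [pair 1] h(38,17)=(38*31+17)%997=198 [pair 2] h(26,2)=(26*31+2)%997=808 [pair 3] h(60,20)=(60*31+20)%997=883 [pair 4] -> [179, 318, 198, 808, 883]
  Sibling for proof at L0: 60
L2: h(179,318)=(179*31+318)%997=882 [pair 0] h(198,808)=(198*31+808)%997=964 [pair 1] h(883,883)=(883*31+883)%997=340 [pair 2] -> [882, 964, 340]
  Sibling for proof at L1: 883
L3: h(882,964)=(882*31+964)%997=390 [pair 0] h(340,340)=(340*31+340)%997=910 [pair 1] -> [390, 910]
  Sibling for proof at L2: 340
L4: h(390,910)=(390*31+910)%997=39 [pair 0] -> [39]
  Sibling for proof at L3: 390
Root: 39
Proof path (sibling hashes from leaf to root): [60, 883, 340, 390]

Answer: 60 883 340 390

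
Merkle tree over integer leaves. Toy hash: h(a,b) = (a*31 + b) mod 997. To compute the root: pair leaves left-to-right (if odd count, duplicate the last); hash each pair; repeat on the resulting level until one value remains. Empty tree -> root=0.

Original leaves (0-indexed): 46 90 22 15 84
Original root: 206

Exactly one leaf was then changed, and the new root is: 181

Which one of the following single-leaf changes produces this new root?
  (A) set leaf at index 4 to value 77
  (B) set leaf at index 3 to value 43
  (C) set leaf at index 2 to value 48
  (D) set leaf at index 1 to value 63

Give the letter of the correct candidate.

Answer: D

Derivation:
Original leaves: [46, 90, 22, 15, 84]
Target new root: 181
Try each candidate change and compute the resulting root:
Candidate A: set leaf[4] = 77 -> leaves = [46, 90, 22, 15, 77]
  L0: [46, 90, 22, 15, 77]
  L1: h(46,90)=(46*31+90)%997=519 h(22,15)=(22*31+15)%997=697 h(77,77)=(77*31+77)%997=470 -> [519, 697, 470]
  L2: h(519,697)=(519*31+697)%997=834 h(470,470)=(470*31+470)%997=85 -> [834, 85]
  L3: h(834,85)=(834*31+85)%997=17 -> [17]
  root = 17 != target 181
Candidate B: set leaf[3] = 43 -> leaves = [46, 90, 22, 43, 84]
  L0: [46, 90, 22, 43, 84]
  L1: h(46,90)=(46*31+90)%997=519 h(22,43)=(22*31+43)%997=725 h(84,84)=(84*31+84)%997=694 -> [519, 725, 694]
  L2: h(519,725)=(519*31+725)%997=862 h(694,694)=(694*31+694)%997=274 -> [862, 274]
  L3: h(862,274)=(862*31+274)%997=77 -> [77]
  root = 77 != target 181
Candidate C: set leaf[2] = 48 -> leaves = [46, 90, 48, 15, 84]
  L0: [46, 90, 48, 15, 84]
  L1: h(46,90)=(46*31+90)%997=519 h(48,15)=(48*31+15)%997=506 h(84,84)=(84*31+84)%997=694 -> [519, 506, 694]
  L2: h(519,506)=(519*31+506)%997=643 h(694,694)=(694*31+694)%997=274 -> [643, 274]
  L3: h(643,274)=(643*31+274)%997=267 -> [267]
  root = 267 != target 181
Candidate D: set leaf[1] = 63 -> leaves = [46, 63, 22, 15, 84]
  L0: [46, 63, 22, 15, 84]
  L1: h(46,63)=(46*31+63)%997=492 h(22,15)=(22*31+15)%997=697 h(84,84)=(84*31+84)%997=694 -> [492, 697, 694]
  L2: h(492,697)=(492*31+697)%997=994 h(694,694)=(694*31+694)%997=274 -> [994, 274]
  L3: h(994,274)=(994*31+274)%997=181 -> [181]
  root = 181 == target 181  ** MATCH **
Candidate D produces the target root.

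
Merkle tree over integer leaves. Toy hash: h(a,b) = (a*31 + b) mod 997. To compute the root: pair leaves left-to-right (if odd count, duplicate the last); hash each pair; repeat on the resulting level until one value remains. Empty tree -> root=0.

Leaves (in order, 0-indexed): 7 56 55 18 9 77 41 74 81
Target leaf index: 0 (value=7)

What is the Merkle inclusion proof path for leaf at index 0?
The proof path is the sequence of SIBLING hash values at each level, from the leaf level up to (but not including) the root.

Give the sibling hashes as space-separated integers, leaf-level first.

L0 (leaves): [7, 56, 55, 18, 9, 77, 41, 74, 81], target index=0
L1: h(7,56)=(7*31+56)%997=273 [pair 0] h(55,18)=(55*31+18)%997=726 [pair 1] h(9,77)=(9*31+77)%997=356 [pair 2] h(41,74)=(41*31+74)%997=348 [pair 3] h(81,81)=(81*31+81)%997=598 [pair 4] -> [273, 726, 356, 348, 598]
  Sibling for proof at L0: 56
L2: h(273,726)=(273*31+726)%997=216 [pair 0] h(356,348)=(356*31+348)%997=417 [pair 1] h(598,598)=(598*31+598)%997=193 [pair 2] -> [216, 417, 193]
  Sibling for proof at L1: 726
L3: h(216,417)=(216*31+417)%997=134 [pair 0] h(193,193)=(193*31+193)%997=194 [pair 1] -> [134, 194]
  Sibling for proof at L2: 417
L4: h(134,194)=(134*31+194)%997=360 [pair 0] -> [360]
  Sibling for proof at L3: 194
Root: 360
Proof path (sibling hashes from leaf to root): [56, 726, 417, 194]

Answer: 56 726 417 194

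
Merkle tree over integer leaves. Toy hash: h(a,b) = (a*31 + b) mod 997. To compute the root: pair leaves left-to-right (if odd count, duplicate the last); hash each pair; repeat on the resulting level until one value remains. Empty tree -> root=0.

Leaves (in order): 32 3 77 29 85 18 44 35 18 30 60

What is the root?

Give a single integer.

Answer: 380

Derivation:
L0: [32, 3, 77, 29, 85, 18, 44, 35, 18, 30, 60]
L1: h(32,3)=(32*31+3)%997=995 h(77,29)=(77*31+29)%997=422 h(85,18)=(85*31+18)%997=659 h(44,35)=(44*31+35)%997=402 h(18,30)=(18*31+30)%997=588 h(60,60)=(60*31+60)%997=923 -> [995, 422, 659, 402, 588, 923]
L2: h(995,422)=(995*31+422)%997=360 h(659,402)=(659*31+402)%997=891 h(588,923)=(588*31+923)%997=208 -> [360, 891, 208]
L3: h(360,891)=(360*31+891)%997=87 h(208,208)=(208*31+208)%997=674 -> [87, 674]
L4: h(87,674)=(87*31+674)%997=380 -> [380]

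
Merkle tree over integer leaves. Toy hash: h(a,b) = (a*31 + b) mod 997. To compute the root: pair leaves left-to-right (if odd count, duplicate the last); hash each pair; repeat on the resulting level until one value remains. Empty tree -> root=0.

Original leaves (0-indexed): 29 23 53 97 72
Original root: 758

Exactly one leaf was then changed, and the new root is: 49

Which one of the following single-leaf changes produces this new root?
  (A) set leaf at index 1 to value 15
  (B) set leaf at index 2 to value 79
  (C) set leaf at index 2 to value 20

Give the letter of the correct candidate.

Answer: A

Derivation:
Original leaves: [29, 23, 53, 97, 72]
Target new root: 49
Try each candidate change and compute the resulting root:
Candidate A: set leaf[1] = 15 -> leaves = [29, 15, 53, 97, 72]
  L0: [29, 15, 53, 97, 72]
  L1: h(29,15)=(29*31+15)%997=914 h(53,97)=(53*31+97)%997=743 h(72,72)=(72*31+72)%997=310 -> [914, 743, 310]
  L2: h(914,743)=(914*31+743)%997=164 h(310,310)=(310*31+310)%997=947 -> [164, 947]
  L3: h(164,947)=(164*31+947)%997=49 -> [49]
  root = 49 == target 49  ** MATCH **
Candidate B: set leaf[2] = 79 -> leaves = [29, 23, 79, 97, 72]
  L0: [29, 23, 79, 97, 72]
  L1: h(29,23)=(29*31+23)%997=922 h(79,97)=(79*31+97)%997=552 h(72,72)=(72*31+72)%997=310 -> [922, 552, 310]
  L2: h(922,552)=(922*31+552)%997=221 h(310,310)=(310*31+310)%997=947 -> [221, 947]
  L3: h(221,947)=(221*31+947)%997=819 -> [819]
  root = 819 != target 49
Candidate C: set leaf[2] = 20 -> leaves = [29, 23, 20, 97, 72]
  L0: [29, 23, 20, 97, 72]
  L1: h(29,23)=(29*31+23)%997=922 h(20,97)=(20*31+97)%997=717 h(72,72)=(72*31+72)%997=310 -> [922, 717, 310]
  L2: h(922,717)=(922*31+717)%997=386 h(310,310)=(310*31+310)%997=947 -> [386, 947]
  L3: h(386,947)=(386*31+947)%997=949 -> [949]
  root = 949 != target 49
Candidate A produces the target root.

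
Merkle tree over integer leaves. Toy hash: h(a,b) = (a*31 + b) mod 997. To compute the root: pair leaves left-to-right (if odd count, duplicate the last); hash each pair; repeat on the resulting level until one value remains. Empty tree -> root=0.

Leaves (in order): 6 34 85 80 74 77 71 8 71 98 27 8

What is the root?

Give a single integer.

L0: [6, 34, 85, 80, 74, 77, 71, 8, 71, 98, 27, 8]
L1: h(6,34)=(6*31+34)%997=220 h(85,80)=(85*31+80)%997=721 h(74,77)=(74*31+77)%997=377 h(71,8)=(71*31+8)%997=215 h(71,98)=(71*31+98)%997=305 h(27,8)=(27*31+8)%997=845 -> [220, 721, 377, 215, 305, 845]
L2: h(220,721)=(220*31+721)%997=562 h(377,215)=(377*31+215)%997=935 h(305,845)=(305*31+845)%997=330 -> [562, 935, 330]
L3: h(562,935)=(562*31+935)%997=411 h(330,330)=(330*31+330)%997=590 -> [411, 590]
L4: h(411,590)=(411*31+590)%997=370 -> [370]

Answer: 370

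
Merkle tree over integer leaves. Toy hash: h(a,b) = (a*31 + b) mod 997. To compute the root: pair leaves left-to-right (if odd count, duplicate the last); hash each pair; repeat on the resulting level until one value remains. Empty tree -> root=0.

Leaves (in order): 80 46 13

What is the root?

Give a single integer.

L0: [80, 46, 13]
L1: h(80,46)=(80*31+46)%997=532 h(13,13)=(13*31+13)%997=416 -> [532, 416]
L2: h(532,416)=(532*31+416)%997=956 -> [956]

Answer: 956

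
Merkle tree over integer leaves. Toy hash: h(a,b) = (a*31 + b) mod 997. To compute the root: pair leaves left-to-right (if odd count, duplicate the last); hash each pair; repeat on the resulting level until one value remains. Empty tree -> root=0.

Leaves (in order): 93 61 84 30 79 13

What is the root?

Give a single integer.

L0: [93, 61, 84, 30, 79, 13]
L1: h(93,61)=(93*31+61)%997=950 h(84,30)=(84*31+30)%997=640 h(79,13)=(79*31+13)%997=468 -> [950, 640, 468]
L2: h(950,640)=(950*31+640)%997=180 h(468,468)=(468*31+468)%997=21 -> [180, 21]
L3: h(180,21)=(180*31+21)%997=616 -> [616]

Answer: 616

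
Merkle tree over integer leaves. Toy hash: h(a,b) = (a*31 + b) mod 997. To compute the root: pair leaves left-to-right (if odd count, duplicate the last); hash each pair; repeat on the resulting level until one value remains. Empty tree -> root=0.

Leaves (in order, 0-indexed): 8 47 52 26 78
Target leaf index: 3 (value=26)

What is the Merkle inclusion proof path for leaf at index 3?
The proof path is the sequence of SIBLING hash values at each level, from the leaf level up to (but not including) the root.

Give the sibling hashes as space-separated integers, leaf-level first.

Answer: 52 295 112

Derivation:
L0 (leaves): [8, 47, 52, 26, 78], target index=3
L1: h(8,47)=(8*31+47)%997=295 [pair 0] h(52,26)=(52*31+26)%997=641 [pair 1] h(78,78)=(78*31+78)%997=502 [pair 2] -> [295, 641, 502]
  Sibling for proof at L0: 52
L2: h(295,641)=(295*31+641)%997=813 [pair 0] h(502,502)=(502*31+502)%997=112 [pair 1] -> [813, 112]
  Sibling for proof at L1: 295
L3: h(813,112)=(813*31+112)%997=390 [pair 0] -> [390]
  Sibling for proof at L2: 112
Root: 390
Proof path (sibling hashes from leaf to root): [52, 295, 112]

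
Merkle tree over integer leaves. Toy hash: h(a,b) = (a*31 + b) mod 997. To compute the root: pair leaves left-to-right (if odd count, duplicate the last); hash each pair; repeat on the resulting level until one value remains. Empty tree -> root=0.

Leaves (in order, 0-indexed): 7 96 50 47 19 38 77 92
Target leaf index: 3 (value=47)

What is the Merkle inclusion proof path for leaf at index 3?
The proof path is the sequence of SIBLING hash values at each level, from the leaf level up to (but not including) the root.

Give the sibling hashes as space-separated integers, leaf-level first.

Answer: 50 313 979

Derivation:
L0 (leaves): [7, 96, 50, 47, 19, 38, 77, 92], target index=3
L1: h(7,96)=(7*31+96)%997=313 [pair 0] h(50,47)=(50*31+47)%997=600 [pair 1] h(19,38)=(19*31+38)%997=627 [pair 2] h(77,92)=(77*31+92)%997=485 [pair 3] -> [313, 600, 627, 485]
  Sibling for proof at L0: 50
L2: h(313,600)=(313*31+600)%997=333 [pair 0] h(627,485)=(627*31+485)%997=979 [pair 1] -> [333, 979]
  Sibling for proof at L1: 313
L3: h(333,979)=(333*31+979)%997=335 [pair 0] -> [335]
  Sibling for proof at L2: 979
Root: 335
Proof path (sibling hashes from leaf to root): [50, 313, 979]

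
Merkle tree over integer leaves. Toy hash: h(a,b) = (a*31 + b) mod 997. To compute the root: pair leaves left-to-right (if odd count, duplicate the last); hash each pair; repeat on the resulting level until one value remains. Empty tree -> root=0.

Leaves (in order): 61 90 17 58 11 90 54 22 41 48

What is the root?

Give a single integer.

L0: [61, 90, 17, 58, 11, 90, 54, 22, 41, 48]
L1: h(61,90)=(61*31+90)%997=984 h(17,58)=(17*31+58)%997=585 h(11,90)=(11*31+90)%997=431 h(54,22)=(54*31+22)%997=699 h(41,48)=(41*31+48)%997=322 -> [984, 585, 431, 699, 322]
L2: h(984,585)=(984*31+585)%997=182 h(431,699)=(431*31+699)%997=102 h(322,322)=(322*31+322)%997=334 -> [182, 102, 334]
L3: h(182,102)=(182*31+102)%997=759 h(334,334)=(334*31+334)%997=718 -> [759, 718]
L4: h(759,718)=(759*31+718)%997=319 -> [319]

Answer: 319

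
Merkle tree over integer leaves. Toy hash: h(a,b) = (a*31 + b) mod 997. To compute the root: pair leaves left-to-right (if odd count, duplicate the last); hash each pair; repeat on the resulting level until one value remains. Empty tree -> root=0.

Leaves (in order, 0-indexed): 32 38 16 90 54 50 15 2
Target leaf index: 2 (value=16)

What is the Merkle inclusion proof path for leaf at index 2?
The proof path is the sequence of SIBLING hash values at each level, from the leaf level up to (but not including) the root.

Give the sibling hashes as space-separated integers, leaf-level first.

Answer: 90 33 73

Derivation:
L0 (leaves): [32, 38, 16, 90, 54, 50, 15, 2], target index=2
L1: h(32,38)=(32*31+38)%997=33 [pair 0] h(16,90)=(16*31+90)%997=586 [pair 1] h(54,50)=(54*31+50)%997=727 [pair 2] h(15,2)=(15*31+2)%997=467 [pair 3] -> [33, 586, 727, 467]
  Sibling for proof at L0: 90
L2: h(33,586)=(33*31+586)%997=612 [pair 0] h(727,467)=(727*31+467)%997=73 [pair 1] -> [612, 73]
  Sibling for proof at L1: 33
L3: h(612,73)=(612*31+73)%997=102 [pair 0] -> [102]
  Sibling for proof at L2: 73
Root: 102
Proof path (sibling hashes from leaf to root): [90, 33, 73]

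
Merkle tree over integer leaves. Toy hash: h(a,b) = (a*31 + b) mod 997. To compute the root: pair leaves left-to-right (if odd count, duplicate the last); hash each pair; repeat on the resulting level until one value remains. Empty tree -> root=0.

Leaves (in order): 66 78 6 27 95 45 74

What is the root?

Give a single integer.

Answer: 272

Derivation:
L0: [66, 78, 6, 27, 95, 45, 74]
L1: h(66,78)=(66*31+78)%997=130 h(6,27)=(6*31+27)%997=213 h(95,45)=(95*31+45)%997=996 h(74,74)=(74*31+74)%997=374 -> [130, 213, 996, 374]
L2: h(130,213)=(130*31+213)%997=255 h(996,374)=(996*31+374)%997=343 -> [255, 343]
L3: h(255,343)=(255*31+343)%997=272 -> [272]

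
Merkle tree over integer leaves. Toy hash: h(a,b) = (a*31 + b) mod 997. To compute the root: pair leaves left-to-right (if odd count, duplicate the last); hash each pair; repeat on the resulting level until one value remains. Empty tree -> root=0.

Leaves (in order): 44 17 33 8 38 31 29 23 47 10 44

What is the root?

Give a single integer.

Answer: 784

Derivation:
L0: [44, 17, 33, 8, 38, 31, 29, 23, 47, 10, 44]
L1: h(44,17)=(44*31+17)%997=384 h(33,8)=(33*31+8)%997=34 h(38,31)=(38*31+31)%997=212 h(29,23)=(29*31+23)%997=922 h(47,10)=(47*31+10)%997=470 h(44,44)=(44*31+44)%997=411 -> [384, 34, 212, 922, 470, 411]
L2: h(384,34)=(384*31+34)%997=971 h(212,922)=(212*31+922)%997=515 h(470,411)=(470*31+411)%997=26 -> [971, 515, 26]
L3: h(971,515)=(971*31+515)%997=706 h(26,26)=(26*31+26)%997=832 -> [706, 832]
L4: h(706,832)=(706*31+832)%997=784 -> [784]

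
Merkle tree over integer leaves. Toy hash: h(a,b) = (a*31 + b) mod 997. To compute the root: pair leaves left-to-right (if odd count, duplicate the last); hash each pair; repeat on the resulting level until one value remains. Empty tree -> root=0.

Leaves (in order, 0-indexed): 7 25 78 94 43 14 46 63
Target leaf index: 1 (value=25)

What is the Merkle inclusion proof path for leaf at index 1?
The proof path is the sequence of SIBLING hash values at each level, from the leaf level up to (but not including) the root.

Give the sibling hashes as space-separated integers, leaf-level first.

Answer: 7 518 375

Derivation:
L0 (leaves): [7, 25, 78, 94, 43, 14, 46, 63], target index=1
L1: h(7,25)=(7*31+25)%997=242 [pair 0] h(78,94)=(78*31+94)%997=518 [pair 1] h(43,14)=(43*31+14)%997=350 [pair 2] h(46,63)=(46*31+63)%997=492 [pair 3] -> [242, 518, 350, 492]
  Sibling for proof at L0: 7
L2: h(242,518)=(242*31+518)%997=44 [pair 0] h(350,492)=(350*31+492)%997=375 [pair 1] -> [44, 375]
  Sibling for proof at L1: 518
L3: h(44,375)=(44*31+375)%997=742 [pair 0] -> [742]
  Sibling for proof at L2: 375
Root: 742
Proof path (sibling hashes from leaf to root): [7, 518, 375]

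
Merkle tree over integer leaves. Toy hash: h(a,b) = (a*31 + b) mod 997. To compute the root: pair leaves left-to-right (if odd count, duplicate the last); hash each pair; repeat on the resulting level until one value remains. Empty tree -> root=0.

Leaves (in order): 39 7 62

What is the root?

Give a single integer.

L0: [39, 7, 62]
L1: h(39,7)=(39*31+7)%997=219 h(62,62)=(62*31+62)%997=987 -> [219, 987]
L2: h(219,987)=(219*31+987)%997=797 -> [797]

Answer: 797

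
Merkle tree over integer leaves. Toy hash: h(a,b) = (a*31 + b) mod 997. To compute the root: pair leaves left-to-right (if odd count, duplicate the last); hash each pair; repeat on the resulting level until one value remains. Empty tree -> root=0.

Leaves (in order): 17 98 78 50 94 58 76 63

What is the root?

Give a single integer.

Answer: 6

Derivation:
L0: [17, 98, 78, 50, 94, 58, 76, 63]
L1: h(17,98)=(17*31+98)%997=625 h(78,50)=(78*31+50)%997=474 h(94,58)=(94*31+58)%997=978 h(76,63)=(76*31+63)%997=425 -> [625, 474, 978, 425]
L2: h(625,474)=(625*31+474)%997=906 h(978,425)=(978*31+425)%997=833 -> [906, 833]
L3: h(906,833)=(906*31+833)%997=6 -> [6]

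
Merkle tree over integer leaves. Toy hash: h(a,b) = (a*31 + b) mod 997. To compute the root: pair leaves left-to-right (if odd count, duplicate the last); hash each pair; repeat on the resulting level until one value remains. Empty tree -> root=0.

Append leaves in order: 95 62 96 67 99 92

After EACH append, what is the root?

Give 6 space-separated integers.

After append 95 (leaves=[95]):
  L0: [95]
  root=95
After append 62 (leaves=[95, 62]):
  L0: [95, 62]
  L1: h(95,62)=(95*31+62)%997=16 -> [16]
  root=16
After append 96 (leaves=[95, 62, 96]):
  L0: [95, 62, 96]
  L1: h(95,62)=(95*31+62)%997=16 h(96,96)=(96*31+96)%997=81 -> [16, 81]
  L2: h(16,81)=(16*31+81)%997=577 -> [577]
  root=577
After append 67 (leaves=[95, 62, 96, 67]):
  L0: [95, 62, 96, 67]
  L1: h(95,62)=(95*31+62)%997=16 h(96,67)=(96*31+67)%997=52 -> [16, 52]
  L2: h(16,52)=(16*31+52)%997=548 -> [548]
  root=548
After append 99 (leaves=[95, 62, 96, 67, 99]):
  L0: [95, 62, 96, 67, 99]
  L1: h(95,62)=(95*31+62)%997=16 h(96,67)=(96*31+67)%997=52 h(99,99)=(99*31+99)%997=177 -> [16, 52, 177]
  L2: h(16,52)=(16*31+52)%997=548 h(177,177)=(177*31+177)%997=679 -> [548, 679]
  L3: h(548,679)=(548*31+679)%997=718 -> [718]
  root=718
After append 92 (leaves=[95, 62, 96, 67, 99, 92]):
  L0: [95, 62, 96, 67, 99, 92]
  L1: h(95,62)=(95*31+62)%997=16 h(96,67)=(96*31+67)%997=52 h(99,92)=(99*31+92)%997=170 -> [16, 52, 170]
  L2: h(16,52)=(16*31+52)%997=548 h(170,170)=(170*31+170)%997=455 -> [548, 455]
  L3: h(548,455)=(548*31+455)%997=494 -> [494]
  root=494

Answer: 95 16 577 548 718 494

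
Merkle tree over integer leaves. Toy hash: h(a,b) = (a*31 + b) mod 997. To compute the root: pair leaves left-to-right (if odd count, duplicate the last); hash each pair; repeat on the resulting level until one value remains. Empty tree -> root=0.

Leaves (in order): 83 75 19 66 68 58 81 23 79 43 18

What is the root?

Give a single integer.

L0: [83, 75, 19, 66, 68, 58, 81, 23, 79, 43, 18]
L1: h(83,75)=(83*31+75)%997=654 h(19,66)=(19*31+66)%997=655 h(68,58)=(68*31+58)%997=172 h(81,23)=(81*31+23)%997=540 h(79,43)=(79*31+43)%997=498 h(18,18)=(18*31+18)%997=576 -> [654, 655, 172, 540, 498, 576]
L2: h(654,655)=(654*31+655)%997=989 h(172,540)=(172*31+540)%997=887 h(498,576)=(498*31+576)%997=62 -> [989, 887, 62]
L3: h(989,887)=(989*31+887)%997=639 h(62,62)=(62*31+62)%997=987 -> [639, 987]
L4: h(639,987)=(639*31+987)%997=856 -> [856]

Answer: 856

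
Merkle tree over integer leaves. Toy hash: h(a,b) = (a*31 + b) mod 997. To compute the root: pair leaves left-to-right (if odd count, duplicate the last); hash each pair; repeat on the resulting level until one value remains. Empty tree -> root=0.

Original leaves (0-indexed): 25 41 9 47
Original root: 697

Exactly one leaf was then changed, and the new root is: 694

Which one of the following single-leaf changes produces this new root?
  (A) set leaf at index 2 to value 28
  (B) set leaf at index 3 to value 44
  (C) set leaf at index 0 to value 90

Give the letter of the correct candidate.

Original leaves: [25, 41, 9, 47]
Target new root: 694
Try each candidate change and compute the resulting root:
Candidate A: set leaf[2] = 28 -> leaves = [25, 41, 28, 47]
  L0: [25, 41, 28, 47]
  L1: h(25,41)=(25*31+41)%997=816 h(28,47)=(28*31+47)%997=915 -> [816, 915]
  L2: h(816,915)=(816*31+915)%997=289 -> [289]
  root = 289 != target 694
Candidate B: set leaf[3] = 44 -> leaves = [25, 41, 9, 44]
  L0: [25, 41, 9, 44]
  L1: h(25,41)=(25*31+41)%997=816 h(9,44)=(9*31+44)%997=323 -> [816, 323]
  L2: h(816,323)=(816*31+323)%997=694 -> [694]
  root = 694 == target 694  ** MATCH **
Candidate C: set leaf[0] = 90 -> leaves = [90, 41, 9, 47]
  L0: [90, 41, 9, 47]
  L1: h(90,41)=(90*31+41)%997=837 h(9,47)=(9*31+47)%997=326 -> [837, 326]
  L2: h(837,326)=(837*31+326)%997=351 -> [351]
  root = 351 != target 694
Candidate B produces the target root.

Answer: B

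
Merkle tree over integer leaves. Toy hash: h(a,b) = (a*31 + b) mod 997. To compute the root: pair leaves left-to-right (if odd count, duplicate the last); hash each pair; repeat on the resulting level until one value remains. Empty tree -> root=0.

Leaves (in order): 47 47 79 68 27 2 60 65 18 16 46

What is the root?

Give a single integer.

L0: [47, 47, 79, 68, 27, 2, 60, 65, 18, 16, 46]
L1: h(47,47)=(47*31+47)%997=507 h(79,68)=(79*31+68)%997=523 h(27,2)=(27*31+2)%997=839 h(60,65)=(60*31+65)%997=928 h(18,16)=(18*31+16)%997=574 h(46,46)=(46*31+46)%997=475 -> [507, 523, 839, 928, 574, 475]
L2: h(507,523)=(507*31+523)%997=288 h(839,928)=(839*31+928)%997=18 h(574,475)=(574*31+475)%997=323 -> [288, 18, 323]
L3: h(288,18)=(288*31+18)%997=970 h(323,323)=(323*31+323)%997=366 -> [970, 366]
L4: h(970,366)=(970*31+366)%997=526 -> [526]

Answer: 526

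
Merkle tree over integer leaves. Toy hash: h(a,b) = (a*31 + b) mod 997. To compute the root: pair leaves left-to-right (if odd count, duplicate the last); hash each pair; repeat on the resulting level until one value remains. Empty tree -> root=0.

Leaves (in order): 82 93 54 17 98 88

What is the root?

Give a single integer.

Answer: 764

Derivation:
L0: [82, 93, 54, 17, 98, 88]
L1: h(82,93)=(82*31+93)%997=641 h(54,17)=(54*31+17)%997=694 h(98,88)=(98*31+88)%997=135 -> [641, 694, 135]
L2: h(641,694)=(641*31+694)%997=625 h(135,135)=(135*31+135)%997=332 -> [625, 332]
L3: h(625,332)=(625*31+332)%997=764 -> [764]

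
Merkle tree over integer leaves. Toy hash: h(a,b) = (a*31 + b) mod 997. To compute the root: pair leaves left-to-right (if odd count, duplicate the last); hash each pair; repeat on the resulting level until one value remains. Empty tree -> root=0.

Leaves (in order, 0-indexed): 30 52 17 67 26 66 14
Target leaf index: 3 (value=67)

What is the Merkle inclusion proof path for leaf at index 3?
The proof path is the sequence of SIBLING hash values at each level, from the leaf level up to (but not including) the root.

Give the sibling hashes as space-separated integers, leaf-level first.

L0 (leaves): [30, 52, 17, 67, 26, 66, 14], target index=3
L1: h(30,52)=(30*31+52)%997=982 [pair 0] h(17,67)=(17*31+67)%997=594 [pair 1] h(26,66)=(26*31+66)%997=872 [pair 2] h(14,14)=(14*31+14)%997=448 [pair 3] -> [982, 594, 872, 448]
  Sibling for proof at L0: 17
L2: h(982,594)=(982*31+594)%997=129 [pair 0] h(872,448)=(872*31+448)%997=561 [pair 1] -> [129, 561]
  Sibling for proof at L1: 982
L3: h(129,561)=(129*31+561)%997=572 [pair 0] -> [572]
  Sibling for proof at L2: 561
Root: 572
Proof path (sibling hashes from leaf to root): [17, 982, 561]

Answer: 17 982 561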